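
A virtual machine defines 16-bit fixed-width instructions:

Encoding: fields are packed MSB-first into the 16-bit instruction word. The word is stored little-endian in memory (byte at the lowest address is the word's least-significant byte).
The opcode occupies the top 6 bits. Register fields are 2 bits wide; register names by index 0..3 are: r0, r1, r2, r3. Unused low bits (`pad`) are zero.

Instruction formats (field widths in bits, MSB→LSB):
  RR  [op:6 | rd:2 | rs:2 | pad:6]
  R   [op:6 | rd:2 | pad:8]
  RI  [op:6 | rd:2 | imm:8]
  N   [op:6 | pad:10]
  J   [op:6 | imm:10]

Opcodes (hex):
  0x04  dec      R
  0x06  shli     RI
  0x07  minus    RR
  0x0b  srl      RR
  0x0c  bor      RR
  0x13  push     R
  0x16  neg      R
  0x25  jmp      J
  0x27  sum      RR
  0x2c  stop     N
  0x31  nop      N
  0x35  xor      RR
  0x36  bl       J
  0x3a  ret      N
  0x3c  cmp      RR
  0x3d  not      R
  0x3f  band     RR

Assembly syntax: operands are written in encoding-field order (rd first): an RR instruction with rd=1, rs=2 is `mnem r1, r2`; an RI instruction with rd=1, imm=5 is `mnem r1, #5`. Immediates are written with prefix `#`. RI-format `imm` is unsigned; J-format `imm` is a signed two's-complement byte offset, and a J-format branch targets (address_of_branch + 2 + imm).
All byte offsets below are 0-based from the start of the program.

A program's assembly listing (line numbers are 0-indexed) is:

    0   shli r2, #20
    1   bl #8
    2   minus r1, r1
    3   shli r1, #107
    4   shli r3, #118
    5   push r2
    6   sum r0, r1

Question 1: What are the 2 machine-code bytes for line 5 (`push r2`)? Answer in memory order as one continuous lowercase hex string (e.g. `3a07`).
L5: push op=0x13:6|rd=2:2|pad=0:8 ⇒ 0x4e00 ⇒ little 00 4e

004e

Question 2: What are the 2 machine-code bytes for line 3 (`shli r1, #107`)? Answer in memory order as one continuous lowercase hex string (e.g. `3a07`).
6b19

line 3 (shli): pack op=0x6:6|rd=1:2|imm=107:8 = 0x196b; little→ 6b 19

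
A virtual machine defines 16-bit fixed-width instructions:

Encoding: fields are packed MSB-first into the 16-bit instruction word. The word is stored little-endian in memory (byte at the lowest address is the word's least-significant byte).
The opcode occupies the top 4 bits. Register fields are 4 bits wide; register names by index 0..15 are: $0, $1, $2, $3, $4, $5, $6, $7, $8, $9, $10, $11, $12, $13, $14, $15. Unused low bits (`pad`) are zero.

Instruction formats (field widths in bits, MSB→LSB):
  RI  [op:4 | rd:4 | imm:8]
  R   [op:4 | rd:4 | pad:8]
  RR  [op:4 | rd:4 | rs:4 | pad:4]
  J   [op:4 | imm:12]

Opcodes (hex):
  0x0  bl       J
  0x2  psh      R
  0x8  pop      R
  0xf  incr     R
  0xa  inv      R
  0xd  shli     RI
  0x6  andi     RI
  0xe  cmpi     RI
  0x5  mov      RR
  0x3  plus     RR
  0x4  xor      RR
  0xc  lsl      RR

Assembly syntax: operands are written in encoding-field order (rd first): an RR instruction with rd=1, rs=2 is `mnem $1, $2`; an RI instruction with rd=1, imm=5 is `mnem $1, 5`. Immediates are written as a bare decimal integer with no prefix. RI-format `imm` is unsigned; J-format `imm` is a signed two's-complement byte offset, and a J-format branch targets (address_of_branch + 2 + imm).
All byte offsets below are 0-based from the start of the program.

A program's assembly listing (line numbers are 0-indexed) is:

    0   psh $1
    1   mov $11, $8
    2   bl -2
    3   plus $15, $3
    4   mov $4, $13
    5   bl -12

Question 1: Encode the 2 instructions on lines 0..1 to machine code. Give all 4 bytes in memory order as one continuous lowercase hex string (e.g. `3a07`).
L0: psh op=0x2:4|rd=1:4|pad=0:8 ⇒ 0x2100 ⇒ little 00 21
L1: mov op=0x5:4|rd=11:4|rs=8:4|pad=0:4 ⇒ 0x5b80 ⇒ little 80 5b

0021805b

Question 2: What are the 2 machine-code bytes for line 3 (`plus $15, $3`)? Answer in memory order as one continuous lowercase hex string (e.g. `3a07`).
line 3 (plus): pack op=0x3:4|rd=15:4|rs=3:4|pad=0:4 = 0x3f30; little→ 30 3f

303f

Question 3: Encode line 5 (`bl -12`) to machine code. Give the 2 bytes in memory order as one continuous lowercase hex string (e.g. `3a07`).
line 5 (bl): pack op=0x0:4|imm=-12:12 = 0x0ff4; little→ f4 0f

f40f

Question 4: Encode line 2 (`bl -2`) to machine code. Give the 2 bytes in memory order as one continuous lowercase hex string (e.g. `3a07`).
fe0f

line 2 (bl): pack op=0x0:4|imm=-2:12 = 0x0ffe; little→ fe 0f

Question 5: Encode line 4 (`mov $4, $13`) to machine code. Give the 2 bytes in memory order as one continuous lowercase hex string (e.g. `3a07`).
4. mov fields op=0x5:4|rd=4:4|rs=13:4|pad=0:4 → word 54d0h → d0 54

d054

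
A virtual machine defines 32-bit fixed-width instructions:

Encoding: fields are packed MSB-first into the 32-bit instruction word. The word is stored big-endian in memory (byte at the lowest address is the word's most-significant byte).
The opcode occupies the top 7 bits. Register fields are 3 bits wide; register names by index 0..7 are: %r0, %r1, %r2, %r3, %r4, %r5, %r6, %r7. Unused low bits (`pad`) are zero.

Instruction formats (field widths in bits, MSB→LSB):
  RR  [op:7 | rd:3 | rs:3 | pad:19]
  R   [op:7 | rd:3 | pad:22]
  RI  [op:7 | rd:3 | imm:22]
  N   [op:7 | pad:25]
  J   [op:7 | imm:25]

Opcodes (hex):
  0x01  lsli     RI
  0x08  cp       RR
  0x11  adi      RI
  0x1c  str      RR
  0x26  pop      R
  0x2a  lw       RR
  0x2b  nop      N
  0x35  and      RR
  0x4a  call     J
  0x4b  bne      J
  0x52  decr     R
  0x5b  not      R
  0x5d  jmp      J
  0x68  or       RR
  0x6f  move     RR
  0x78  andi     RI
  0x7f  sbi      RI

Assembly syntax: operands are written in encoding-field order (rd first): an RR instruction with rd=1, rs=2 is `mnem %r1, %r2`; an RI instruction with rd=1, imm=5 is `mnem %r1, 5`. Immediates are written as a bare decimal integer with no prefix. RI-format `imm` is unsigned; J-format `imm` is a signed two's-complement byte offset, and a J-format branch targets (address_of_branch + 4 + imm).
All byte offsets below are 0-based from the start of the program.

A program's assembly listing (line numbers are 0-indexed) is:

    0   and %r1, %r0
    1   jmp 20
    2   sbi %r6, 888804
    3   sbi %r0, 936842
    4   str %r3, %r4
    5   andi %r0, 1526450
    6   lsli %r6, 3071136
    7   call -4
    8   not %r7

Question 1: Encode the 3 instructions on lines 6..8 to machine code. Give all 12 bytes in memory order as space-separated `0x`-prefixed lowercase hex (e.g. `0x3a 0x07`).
L6: lsli op=0x1:7|rd=6:3|imm=3071136:22 ⇒ 0x03aedca0 ⇒ big 03 ae dc a0
L7: call op=0x4a:7|imm=-4:25 ⇒ 0x95fffffc ⇒ big 95 ff ff fc
L8: not op=0x5b:7|rd=7:3|pad=0:22 ⇒ 0xb7c00000 ⇒ big b7 c0 00 00

0x03 0xae 0xdc 0xa0 0x95 0xff 0xff 0xfc 0xb7 0xc0 0x00 0x00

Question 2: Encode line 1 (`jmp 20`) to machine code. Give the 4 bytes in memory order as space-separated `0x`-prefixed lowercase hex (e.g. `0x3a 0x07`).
0xba 0x00 0x00 0x14

1. jmp fields op=0x5d:7|imm=20:25 → word ba000014h → ba 00 00 14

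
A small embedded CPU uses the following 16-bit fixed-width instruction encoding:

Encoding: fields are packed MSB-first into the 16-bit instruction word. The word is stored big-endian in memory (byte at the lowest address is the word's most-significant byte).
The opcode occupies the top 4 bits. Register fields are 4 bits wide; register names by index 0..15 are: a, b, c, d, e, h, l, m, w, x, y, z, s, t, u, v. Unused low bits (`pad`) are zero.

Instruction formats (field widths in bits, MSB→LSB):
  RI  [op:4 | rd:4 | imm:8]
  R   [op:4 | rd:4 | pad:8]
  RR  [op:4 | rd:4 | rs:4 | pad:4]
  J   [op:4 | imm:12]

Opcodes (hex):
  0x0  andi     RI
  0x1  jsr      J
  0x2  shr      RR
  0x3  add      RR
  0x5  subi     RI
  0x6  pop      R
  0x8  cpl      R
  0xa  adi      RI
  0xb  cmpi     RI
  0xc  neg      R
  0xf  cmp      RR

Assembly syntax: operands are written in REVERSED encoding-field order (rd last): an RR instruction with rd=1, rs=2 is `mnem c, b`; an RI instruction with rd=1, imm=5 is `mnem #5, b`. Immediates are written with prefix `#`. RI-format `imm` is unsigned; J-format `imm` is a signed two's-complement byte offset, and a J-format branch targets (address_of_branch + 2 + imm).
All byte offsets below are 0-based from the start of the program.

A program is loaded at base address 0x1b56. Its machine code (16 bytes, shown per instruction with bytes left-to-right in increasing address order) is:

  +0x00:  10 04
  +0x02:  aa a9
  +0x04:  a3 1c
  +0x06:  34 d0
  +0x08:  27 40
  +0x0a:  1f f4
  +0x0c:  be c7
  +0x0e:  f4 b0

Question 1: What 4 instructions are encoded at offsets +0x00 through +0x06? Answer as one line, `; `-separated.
jsr #4; adi #169, y; adi #28, d; add t, e

+0x00: 10 04 ⇒ word 0x1004 (big)
  top 4b → 0x1 → jsr [J]
  [11:0] imm=4 = #4
+0x02: aa a9 ⇒ word 0xaaa9 (big)
  top 4b → 0xa → adi [RI]
  [11:8] rd=10 = y
  [7:0] imm=169 = #169
+0x04: a3 1c ⇒ word 0xa31c (big)
  top 4b → 0xa → adi [RI]
  [11:8] rd=3 = d
  [7:0] imm=28 = #28
+0x06: 34 d0 ⇒ word 0x34d0 (big)
  top 4b → 0x3 → add [RR]
  [11:8] rd=4 = e
  [7:4] rs=13 = t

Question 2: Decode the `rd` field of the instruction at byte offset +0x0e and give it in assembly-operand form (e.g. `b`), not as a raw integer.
e

[0e] f4 b0 → 0xf4b0
  opcode bits[15:12]=0xf: cmp/RR
  rd@[11:8]=0x4 ⇒ e
  rs@[7:4]=0xb ⇒ z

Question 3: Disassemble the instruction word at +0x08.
shr e, m

+0x08: 27 40 ⇒ word 0x2740 (big)
  top 4b → 0x2 → shr [RR]
  rd: (w>>8)&0xf=0x7 → m
  rs: (w>>4)&0xf=0x4 → e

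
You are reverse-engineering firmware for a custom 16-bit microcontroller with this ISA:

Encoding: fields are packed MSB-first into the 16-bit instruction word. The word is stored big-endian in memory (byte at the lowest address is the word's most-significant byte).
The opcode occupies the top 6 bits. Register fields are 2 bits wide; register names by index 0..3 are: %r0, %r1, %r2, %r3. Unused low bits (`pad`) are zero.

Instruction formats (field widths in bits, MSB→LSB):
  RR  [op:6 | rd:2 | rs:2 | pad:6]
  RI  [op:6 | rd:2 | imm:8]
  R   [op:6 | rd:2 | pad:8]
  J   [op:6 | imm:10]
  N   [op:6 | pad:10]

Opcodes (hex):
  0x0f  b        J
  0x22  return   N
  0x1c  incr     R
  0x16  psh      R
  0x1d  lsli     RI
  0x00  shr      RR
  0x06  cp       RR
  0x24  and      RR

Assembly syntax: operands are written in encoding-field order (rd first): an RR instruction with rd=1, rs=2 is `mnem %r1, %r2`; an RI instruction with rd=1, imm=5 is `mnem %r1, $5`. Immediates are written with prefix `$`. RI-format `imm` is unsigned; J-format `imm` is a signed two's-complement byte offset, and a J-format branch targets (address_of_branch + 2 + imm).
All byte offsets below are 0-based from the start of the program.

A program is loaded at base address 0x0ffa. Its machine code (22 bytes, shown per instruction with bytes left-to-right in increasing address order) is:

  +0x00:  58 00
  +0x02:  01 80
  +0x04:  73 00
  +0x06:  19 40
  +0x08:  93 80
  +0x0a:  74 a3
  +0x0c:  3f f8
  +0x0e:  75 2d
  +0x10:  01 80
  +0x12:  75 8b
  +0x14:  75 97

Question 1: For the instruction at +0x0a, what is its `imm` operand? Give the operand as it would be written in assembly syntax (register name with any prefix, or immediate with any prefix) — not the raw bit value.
+0x0a: 74 a3 ⇒ word 0x74a3 (big)
  op=0x74a3>>10=0x1d ⇒ lsli (RI)
  rd@[9:8]=0x0 ⇒ %r0
  imm@[7:0]=0xa3 ⇒ $163

$163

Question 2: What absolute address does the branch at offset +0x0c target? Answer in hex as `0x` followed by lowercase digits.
off 0x0c: read 3f f8 as big → 0x3ff8
  op=0x3ff8>>10=0xf ⇒ b (J)
  imm: (w>>0)&0x3ff=0x3f8 (s10→-8) → $-8
  target = base 0x0ffa + off 0x0c + 2 + imm -8 = 0x1000

0x1000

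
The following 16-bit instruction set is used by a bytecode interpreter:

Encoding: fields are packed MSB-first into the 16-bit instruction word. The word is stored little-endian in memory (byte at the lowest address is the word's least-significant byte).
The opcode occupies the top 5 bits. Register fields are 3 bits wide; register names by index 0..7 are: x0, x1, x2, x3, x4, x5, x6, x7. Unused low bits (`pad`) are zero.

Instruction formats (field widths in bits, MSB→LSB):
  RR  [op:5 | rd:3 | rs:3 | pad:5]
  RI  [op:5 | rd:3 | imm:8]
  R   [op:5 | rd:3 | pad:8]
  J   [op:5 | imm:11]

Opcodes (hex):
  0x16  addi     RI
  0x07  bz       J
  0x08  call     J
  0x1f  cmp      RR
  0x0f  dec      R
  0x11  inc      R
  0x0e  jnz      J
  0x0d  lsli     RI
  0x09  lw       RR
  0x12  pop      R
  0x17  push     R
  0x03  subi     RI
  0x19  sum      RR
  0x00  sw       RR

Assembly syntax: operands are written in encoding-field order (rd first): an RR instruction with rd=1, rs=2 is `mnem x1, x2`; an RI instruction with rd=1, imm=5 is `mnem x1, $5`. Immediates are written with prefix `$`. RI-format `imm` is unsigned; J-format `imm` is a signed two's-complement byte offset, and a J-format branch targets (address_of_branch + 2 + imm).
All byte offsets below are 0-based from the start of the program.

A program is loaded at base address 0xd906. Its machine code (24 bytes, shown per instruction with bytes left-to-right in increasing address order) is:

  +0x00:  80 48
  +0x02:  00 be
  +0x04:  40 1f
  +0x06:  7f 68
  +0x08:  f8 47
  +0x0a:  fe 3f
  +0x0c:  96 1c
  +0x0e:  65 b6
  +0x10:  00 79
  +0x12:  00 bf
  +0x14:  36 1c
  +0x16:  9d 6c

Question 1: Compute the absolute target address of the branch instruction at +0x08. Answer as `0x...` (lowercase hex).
0xd908

[08] f8 47 → 0x47f8
  top 5b → 0x8 → call [J]
  [10:0] imm=2040 (s11→-8) = $-8
  target = base 0xd906 + off 0x08 + 2 + imm -8 = 0xd908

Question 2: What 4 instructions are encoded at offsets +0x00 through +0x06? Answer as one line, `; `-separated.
lw x0, x4; push x6; subi x7, $64; lsli x0, $127

+0x00: 80 48 ⇒ word 0x4880 (little)
  opcode bits[15:11]=0x9: lw/RR
  rd@[10:8]=0x0 ⇒ x0
  rs@[7:5]=0x4 ⇒ x4
+0x02: 00 be ⇒ word 0xbe00 (little)
  opcode bits[15:11]=0x17: push/R
  rd@[10:8]=0x6 ⇒ x6
+0x04: 40 1f ⇒ word 0x1f40 (little)
  opcode bits[15:11]=0x3: subi/RI
  rd@[10:8]=0x7 ⇒ x7
  imm@[7:0]=0x40 ⇒ $64
+0x06: 7f 68 ⇒ word 0x687f (little)
  opcode bits[15:11]=0xd: lsli/RI
  rd@[10:8]=0x0 ⇒ x0
  imm@[7:0]=0x7f ⇒ $127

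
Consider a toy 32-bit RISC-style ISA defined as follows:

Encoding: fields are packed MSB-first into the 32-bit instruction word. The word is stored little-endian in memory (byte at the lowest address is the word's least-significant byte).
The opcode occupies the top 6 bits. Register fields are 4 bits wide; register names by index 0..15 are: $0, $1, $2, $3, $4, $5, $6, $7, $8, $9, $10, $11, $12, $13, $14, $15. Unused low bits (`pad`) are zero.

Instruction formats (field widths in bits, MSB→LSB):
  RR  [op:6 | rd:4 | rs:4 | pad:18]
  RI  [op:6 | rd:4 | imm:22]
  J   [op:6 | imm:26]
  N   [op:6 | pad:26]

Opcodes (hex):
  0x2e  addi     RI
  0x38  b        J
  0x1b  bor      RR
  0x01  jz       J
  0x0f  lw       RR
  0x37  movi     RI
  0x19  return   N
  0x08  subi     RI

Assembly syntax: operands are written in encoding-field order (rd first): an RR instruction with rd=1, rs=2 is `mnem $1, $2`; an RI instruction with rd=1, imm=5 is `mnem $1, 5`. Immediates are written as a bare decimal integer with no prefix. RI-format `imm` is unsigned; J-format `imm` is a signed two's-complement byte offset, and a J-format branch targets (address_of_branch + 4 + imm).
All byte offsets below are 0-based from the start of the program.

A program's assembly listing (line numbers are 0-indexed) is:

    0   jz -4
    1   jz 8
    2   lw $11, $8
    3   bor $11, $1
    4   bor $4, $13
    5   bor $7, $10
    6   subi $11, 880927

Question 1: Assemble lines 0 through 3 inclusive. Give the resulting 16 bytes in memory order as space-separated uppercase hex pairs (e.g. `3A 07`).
0. jz fields op=0x1:6|imm=-4:26 → word 07fffffch → fc ff ff 07
1. jz fields op=0x1:6|imm=8:26 → word 04000008h → 08 00 00 04
2. lw fields op=0xf:6|rd=11:4|rs=8:4|pad=0:18 → word 3ee00000h → 00 00 e0 3e
3. bor fields op=0x1b:6|rd=11:4|rs=1:4|pad=0:18 → word 6ec40000h → 00 00 c4 6e

FC FF FF 07 08 00 00 04 00 00 E0 3E 00 00 C4 6E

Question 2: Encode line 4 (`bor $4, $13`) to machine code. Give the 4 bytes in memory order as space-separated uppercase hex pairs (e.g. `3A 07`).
00 00 34 6D

L4: bor op=0x1b:6|rd=4:4|rs=13:4|pad=0:18 ⇒ 0x6d340000 ⇒ little 00 00 34 6d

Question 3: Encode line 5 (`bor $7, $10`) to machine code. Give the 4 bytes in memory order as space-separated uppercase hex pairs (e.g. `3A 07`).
line 5 (bor): pack op=0x1b:6|rd=7:4|rs=10:4|pad=0:18 = 0x6de80000; little→ 00 00 e8 6d

00 00 E8 6D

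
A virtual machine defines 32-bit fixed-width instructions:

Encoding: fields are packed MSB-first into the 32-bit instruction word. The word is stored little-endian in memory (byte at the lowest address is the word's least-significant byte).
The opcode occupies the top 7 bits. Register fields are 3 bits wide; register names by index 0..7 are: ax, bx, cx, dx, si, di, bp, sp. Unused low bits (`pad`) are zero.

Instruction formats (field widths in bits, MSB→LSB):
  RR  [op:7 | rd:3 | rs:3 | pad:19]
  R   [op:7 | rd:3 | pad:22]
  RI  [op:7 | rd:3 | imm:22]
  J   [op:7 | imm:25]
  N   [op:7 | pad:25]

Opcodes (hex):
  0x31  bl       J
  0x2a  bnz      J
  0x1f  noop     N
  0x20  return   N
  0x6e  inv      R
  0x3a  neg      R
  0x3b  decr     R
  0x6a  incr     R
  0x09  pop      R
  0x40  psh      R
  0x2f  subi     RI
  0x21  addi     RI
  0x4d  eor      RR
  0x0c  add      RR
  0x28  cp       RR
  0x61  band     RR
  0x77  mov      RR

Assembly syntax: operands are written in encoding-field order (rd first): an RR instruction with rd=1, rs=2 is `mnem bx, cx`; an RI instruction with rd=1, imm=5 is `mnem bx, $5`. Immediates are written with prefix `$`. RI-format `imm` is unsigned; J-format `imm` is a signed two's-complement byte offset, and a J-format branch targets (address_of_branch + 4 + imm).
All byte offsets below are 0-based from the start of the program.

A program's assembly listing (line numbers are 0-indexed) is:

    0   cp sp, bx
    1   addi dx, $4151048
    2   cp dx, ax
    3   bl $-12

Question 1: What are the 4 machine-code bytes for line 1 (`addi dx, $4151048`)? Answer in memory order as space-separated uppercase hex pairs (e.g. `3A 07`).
1. addi fields op=0x21:7|rd=3:3|imm=4151048:22 → word 42ff5708h → 08 57 ff 42

08 57 FF 42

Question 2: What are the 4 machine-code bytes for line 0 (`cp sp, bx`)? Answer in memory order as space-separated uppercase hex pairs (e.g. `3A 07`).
00 00 C8 51

L0: cp op=0x28:7|rd=7:3|rs=1:3|pad=0:19 ⇒ 0x51c80000 ⇒ little 00 00 c8 51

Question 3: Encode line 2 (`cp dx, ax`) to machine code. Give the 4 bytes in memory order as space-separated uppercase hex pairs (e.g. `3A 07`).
L2: cp op=0x28:7|rd=3:3|rs=0:3|pad=0:19 ⇒ 0x50c00000 ⇒ little 00 00 c0 50

00 00 C0 50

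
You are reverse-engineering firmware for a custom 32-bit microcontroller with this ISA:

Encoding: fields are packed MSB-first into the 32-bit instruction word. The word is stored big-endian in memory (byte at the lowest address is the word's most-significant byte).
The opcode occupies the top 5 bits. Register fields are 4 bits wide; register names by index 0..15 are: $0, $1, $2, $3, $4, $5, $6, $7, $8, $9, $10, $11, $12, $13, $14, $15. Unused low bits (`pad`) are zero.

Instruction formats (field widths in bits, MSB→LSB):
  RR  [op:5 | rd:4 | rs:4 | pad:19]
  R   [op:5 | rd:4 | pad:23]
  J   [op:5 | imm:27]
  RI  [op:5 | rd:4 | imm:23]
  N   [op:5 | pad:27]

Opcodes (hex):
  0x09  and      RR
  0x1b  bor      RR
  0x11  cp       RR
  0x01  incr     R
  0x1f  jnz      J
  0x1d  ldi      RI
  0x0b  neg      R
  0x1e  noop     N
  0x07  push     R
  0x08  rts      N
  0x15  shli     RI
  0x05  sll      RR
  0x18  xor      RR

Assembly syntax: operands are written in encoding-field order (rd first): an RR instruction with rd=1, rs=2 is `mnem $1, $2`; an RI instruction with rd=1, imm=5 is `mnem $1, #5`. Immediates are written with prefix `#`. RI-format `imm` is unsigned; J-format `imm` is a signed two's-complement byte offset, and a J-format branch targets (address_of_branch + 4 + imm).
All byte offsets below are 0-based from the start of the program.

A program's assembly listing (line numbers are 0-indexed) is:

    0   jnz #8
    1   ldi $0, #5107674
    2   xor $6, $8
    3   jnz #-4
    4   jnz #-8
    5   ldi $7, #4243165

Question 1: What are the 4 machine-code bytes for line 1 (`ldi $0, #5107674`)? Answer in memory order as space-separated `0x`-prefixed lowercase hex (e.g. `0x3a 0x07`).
0xe8 0x4d 0xef 0xda

line 1 (ldi): pack op=0x1d:5|rd=0:4|imm=5107674:23 = 0xe84defda; big→ e8 4d ef da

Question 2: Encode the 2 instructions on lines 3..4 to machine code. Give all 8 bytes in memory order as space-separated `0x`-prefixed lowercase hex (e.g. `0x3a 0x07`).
line 3 (jnz): pack op=0x1f:5|imm=-4:27 = 0xfffffffc; big→ ff ff ff fc
line 4 (jnz): pack op=0x1f:5|imm=-8:27 = 0xfffffff8; big→ ff ff ff f8

0xff 0xff 0xff 0xfc 0xff 0xff 0xff 0xf8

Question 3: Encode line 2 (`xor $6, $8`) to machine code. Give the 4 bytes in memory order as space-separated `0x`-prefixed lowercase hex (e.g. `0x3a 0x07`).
0xc3 0x40 0x00 0x00

2. xor fields op=0x18:5|rd=6:4|rs=8:4|pad=0:19 → word c3400000h → c3 40 00 00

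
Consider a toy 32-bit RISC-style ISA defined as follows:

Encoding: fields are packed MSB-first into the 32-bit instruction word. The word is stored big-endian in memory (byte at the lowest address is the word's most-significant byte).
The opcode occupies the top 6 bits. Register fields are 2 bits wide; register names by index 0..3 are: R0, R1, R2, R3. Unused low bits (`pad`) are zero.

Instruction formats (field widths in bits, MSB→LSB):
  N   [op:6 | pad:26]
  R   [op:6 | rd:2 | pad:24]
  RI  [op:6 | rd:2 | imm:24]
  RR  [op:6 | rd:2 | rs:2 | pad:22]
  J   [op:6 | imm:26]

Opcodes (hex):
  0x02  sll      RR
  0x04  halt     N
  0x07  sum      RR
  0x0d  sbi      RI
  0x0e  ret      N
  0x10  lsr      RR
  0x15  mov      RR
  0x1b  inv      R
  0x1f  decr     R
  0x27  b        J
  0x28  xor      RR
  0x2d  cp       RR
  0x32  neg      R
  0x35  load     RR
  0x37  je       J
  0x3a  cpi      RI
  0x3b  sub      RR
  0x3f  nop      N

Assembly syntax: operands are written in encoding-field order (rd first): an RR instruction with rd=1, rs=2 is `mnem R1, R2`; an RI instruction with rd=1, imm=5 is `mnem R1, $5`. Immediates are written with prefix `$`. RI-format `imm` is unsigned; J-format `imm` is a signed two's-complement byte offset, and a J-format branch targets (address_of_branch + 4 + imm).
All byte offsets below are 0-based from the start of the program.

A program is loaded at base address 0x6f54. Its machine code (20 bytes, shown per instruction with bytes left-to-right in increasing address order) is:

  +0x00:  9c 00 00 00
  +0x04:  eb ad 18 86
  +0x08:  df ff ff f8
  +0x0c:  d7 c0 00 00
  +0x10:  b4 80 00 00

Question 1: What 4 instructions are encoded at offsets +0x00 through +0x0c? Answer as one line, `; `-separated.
@+00  big-endian(9c 00 00 00) = 0x9c000000
  top 6b → 0x27 → b [J]
  [25:0] imm=0 = $0
@+04  big-endian(eb ad 18 86) = 0xebad1886
  top 6b → 0x3a → cpi [RI]
  [25:24] rd=3 = R3
  [23:0] imm=11344006 = $11344006
@+08  big-endian(df ff ff f8) = 0xdffffff8
  top 6b → 0x37 → je [J]
  [25:0] imm=67108856 (s26→-8) = $-8
@+0c  big-endian(d7 c0 00 00) = 0xd7c00000
  top 6b → 0x35 → load [RR]
  [25:24] rd=3 = R3
  [23:22] rs=3 = R3

b $0; cpi R3, $11344006; je $-8; load R3, R3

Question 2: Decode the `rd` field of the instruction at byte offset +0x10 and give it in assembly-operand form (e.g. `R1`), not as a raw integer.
R0

[10] b4 80 00 00 → 0xb4800000
  top 6b → 0x2d → cp [RR]
  rd@[25:24]=0x0 ⇒ R0
  rs@[23:22]=0x2 ⇒ R2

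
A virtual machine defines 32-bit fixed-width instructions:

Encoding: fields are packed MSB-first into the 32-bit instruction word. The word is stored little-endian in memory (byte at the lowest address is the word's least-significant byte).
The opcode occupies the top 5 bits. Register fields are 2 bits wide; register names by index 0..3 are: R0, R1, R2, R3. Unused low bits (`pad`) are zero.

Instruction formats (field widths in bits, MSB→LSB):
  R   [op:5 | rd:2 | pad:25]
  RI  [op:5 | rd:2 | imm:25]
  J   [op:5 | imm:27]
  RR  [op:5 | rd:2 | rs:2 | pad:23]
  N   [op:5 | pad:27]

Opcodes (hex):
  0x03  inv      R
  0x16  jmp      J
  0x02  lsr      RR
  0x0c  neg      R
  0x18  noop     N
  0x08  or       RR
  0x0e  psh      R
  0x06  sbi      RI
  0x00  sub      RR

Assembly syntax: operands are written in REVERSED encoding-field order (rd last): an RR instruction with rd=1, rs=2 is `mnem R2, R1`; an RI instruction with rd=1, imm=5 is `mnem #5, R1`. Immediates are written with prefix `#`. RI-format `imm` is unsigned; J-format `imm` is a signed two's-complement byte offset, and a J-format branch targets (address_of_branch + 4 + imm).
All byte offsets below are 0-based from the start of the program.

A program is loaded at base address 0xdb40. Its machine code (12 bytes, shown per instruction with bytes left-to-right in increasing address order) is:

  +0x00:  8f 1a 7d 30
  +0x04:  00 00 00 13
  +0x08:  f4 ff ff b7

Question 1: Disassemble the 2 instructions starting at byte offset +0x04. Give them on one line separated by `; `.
lsr R2, R1; jmp #-12

[04] 00 00 00 13 → 0x13000000
  opcode bits[31:27]=0x2: lsr/RR
  rd: (w>>25)&0x3=0x1 → R1
  rs: (w>>23)&0x3=0x2 → R2
[08] f4 ff ff b7 → 0xb7fffff4
  opcode bits[31:27]=0x16: jmp/J
  imm: (w>>0)&0x7ffffff=0x7fffff4 (s27→-12) → #-12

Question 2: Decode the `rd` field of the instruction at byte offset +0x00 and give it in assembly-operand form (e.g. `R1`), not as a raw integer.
R0

@+00  little-endian(8f 1a 7d 30) = 0x307d1a8f
  top 5b → 0x6 → sbi [RI]
  rd: (w>>25)&0x3=0x0 → R0
  imm: (w>>0)&0x1ffffff=0x7d1a8f → #8198799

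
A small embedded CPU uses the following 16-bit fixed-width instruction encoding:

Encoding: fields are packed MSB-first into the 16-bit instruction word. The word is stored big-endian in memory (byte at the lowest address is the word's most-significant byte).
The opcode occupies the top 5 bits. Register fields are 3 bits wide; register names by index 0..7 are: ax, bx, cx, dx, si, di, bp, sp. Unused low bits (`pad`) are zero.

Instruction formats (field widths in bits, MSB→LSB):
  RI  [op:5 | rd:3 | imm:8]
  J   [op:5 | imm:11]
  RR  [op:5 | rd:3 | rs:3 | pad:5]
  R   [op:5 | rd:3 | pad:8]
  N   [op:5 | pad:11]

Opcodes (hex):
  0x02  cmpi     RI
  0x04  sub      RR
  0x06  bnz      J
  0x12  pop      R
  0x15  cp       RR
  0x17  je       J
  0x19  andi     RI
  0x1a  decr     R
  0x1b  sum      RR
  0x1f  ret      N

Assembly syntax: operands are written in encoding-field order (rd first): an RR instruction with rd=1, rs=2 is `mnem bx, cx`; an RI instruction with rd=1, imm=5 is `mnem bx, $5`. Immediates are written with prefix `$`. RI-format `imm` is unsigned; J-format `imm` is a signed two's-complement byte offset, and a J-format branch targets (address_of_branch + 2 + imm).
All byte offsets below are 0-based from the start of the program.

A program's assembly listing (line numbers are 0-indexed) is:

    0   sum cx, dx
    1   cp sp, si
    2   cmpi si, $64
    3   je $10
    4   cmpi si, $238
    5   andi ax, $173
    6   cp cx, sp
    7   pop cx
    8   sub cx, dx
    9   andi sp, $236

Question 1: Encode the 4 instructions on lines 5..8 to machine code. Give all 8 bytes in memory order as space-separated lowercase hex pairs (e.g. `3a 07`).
5. andi fields op=0x19:5|rd=0:3|imm=173:8 → word c8adh → c8 ad
6. cp fields op=0x15:5|rd=2:3|rs=7:3|pad=0:5 → word aae0h → aa e0
7. pop fields op=0x12:5|rd=2:3|pad=0:8 → word 9200h → 92 00
8. sub fields op=0x4:5|rd=2:3|rs=3:3|pad=0:5 → word 2260h → 22 60

c8 ad aa e0 92 00 22 60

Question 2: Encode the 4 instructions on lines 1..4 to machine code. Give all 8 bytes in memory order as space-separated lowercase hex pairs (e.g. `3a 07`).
af 80 14 40 b8 0a 14 ee

L1: cp op=0x15:5|rd=7:3|rs=4:3|pad=0:5 ⇒ 0xaf80 ⇒ big af 80
L2: cmpi op=0x2:5|rd=4:3|imm=64:8 ⇒ 0x1440 ⇒ big 14 40
L3: je op=0x17:5|imm=10:11 ⇒ 0xb80a ⇒ big b8 0a
L4: cmpi op=0x2:5|rd=4:3|imm=238:8 ⇒ 0x14ee ⇒ big 14 ee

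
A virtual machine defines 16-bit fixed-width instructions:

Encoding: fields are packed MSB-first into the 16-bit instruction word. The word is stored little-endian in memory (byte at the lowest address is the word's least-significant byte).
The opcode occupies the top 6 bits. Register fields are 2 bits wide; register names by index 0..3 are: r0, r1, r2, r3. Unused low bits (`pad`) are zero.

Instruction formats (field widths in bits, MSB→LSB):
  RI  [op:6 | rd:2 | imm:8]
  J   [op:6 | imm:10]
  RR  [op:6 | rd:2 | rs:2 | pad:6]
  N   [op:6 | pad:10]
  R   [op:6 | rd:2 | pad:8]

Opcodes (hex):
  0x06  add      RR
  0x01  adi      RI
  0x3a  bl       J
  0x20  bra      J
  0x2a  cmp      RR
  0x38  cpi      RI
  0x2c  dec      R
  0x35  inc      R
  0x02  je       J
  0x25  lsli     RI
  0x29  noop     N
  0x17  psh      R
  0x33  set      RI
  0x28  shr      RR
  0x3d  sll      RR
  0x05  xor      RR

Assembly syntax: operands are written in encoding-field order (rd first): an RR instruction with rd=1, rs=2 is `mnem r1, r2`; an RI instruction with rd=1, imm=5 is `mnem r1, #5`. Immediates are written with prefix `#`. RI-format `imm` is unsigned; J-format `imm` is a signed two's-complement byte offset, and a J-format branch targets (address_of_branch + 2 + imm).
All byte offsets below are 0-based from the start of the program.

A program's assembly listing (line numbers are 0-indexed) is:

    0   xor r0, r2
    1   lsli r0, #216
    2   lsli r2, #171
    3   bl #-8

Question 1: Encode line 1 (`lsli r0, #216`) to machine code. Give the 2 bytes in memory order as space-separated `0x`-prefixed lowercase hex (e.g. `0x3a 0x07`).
0xd8 0x94

1. lsli fields op=0x25:6|rd=0:2|imm=216:8 → word 94d8h → d8 94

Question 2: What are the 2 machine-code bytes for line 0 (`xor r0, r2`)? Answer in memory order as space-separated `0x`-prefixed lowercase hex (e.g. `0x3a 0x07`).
0x80 0x14

line 0 (xor): pack op=0x5:6|rd=0:2|rs=2:2|pad=0:6 = 0x1480; little→ 80 14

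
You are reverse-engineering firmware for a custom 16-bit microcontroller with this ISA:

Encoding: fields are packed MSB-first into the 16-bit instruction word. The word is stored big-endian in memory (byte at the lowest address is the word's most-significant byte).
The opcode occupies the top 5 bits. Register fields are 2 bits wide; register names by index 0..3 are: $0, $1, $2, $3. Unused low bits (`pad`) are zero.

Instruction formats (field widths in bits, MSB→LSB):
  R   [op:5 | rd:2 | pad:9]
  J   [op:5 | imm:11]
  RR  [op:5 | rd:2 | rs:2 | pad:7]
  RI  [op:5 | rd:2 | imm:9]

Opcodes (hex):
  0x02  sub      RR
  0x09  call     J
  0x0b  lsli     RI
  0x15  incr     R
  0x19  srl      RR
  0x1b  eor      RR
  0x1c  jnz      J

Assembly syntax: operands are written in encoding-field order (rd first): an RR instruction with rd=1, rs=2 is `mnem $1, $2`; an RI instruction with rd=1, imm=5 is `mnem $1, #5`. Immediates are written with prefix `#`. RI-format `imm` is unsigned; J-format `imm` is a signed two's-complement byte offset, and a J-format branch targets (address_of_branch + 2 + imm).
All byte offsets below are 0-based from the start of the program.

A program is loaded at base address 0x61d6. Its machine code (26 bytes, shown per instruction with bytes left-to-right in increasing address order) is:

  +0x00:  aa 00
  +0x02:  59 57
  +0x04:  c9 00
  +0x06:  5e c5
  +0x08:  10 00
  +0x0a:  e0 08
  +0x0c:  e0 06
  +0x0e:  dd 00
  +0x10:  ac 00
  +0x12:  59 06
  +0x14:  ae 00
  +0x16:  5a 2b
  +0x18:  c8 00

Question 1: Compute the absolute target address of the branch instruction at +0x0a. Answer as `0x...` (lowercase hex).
@+0a  big-endian(e0 08) = 0xe008
  top 5b → 0x1c → jnz [J]
  imm: (w>>0)&0x7ff=0x8 → #8
  target = base 0x61d6 + off 0x0a + 2 + imm 8 = 0x61ea

0x61ea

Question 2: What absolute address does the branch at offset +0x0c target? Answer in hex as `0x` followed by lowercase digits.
0x61ea

@+0c  big-endian(e0 06) = 0xe006
  opcode bits[15:11]=0x1c: jnz/J
  [10:0] imm=6 = #6
  target = base 0x61d6 + off 0x0c + 2 + imm 6 = 0x61ea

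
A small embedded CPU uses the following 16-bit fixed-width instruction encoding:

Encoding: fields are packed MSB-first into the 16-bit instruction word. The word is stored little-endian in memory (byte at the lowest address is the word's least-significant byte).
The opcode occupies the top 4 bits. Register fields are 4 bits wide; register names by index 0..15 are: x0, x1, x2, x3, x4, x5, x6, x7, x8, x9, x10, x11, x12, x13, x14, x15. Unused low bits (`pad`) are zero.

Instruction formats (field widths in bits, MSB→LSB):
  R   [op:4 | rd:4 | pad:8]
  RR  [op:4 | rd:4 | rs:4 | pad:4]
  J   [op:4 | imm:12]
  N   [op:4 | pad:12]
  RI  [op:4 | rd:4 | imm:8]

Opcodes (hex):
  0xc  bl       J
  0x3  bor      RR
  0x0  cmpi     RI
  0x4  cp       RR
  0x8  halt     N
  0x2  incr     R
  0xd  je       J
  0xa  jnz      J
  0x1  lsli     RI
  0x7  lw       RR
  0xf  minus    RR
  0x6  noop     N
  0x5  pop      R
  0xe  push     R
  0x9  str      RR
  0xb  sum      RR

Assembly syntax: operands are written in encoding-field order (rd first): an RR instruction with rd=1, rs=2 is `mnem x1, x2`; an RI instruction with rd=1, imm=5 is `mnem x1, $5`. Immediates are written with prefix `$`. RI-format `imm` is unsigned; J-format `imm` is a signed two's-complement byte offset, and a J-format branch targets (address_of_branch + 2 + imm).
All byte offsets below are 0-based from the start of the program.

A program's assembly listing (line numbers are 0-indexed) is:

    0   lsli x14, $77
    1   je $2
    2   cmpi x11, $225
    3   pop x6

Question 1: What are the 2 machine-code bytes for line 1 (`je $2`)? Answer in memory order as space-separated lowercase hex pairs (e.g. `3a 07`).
02 d0

L1: je op=0xd:4|imm=2:12 ⇒ 0xd002 ⇒ little 02 d0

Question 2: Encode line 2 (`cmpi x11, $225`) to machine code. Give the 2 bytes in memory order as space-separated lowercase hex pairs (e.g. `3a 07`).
L2: cmpi op=0x0:4|rd=11:4|imm=225:8 ⇒ 0x0be1 ⇒ little e1 0b

e1 0b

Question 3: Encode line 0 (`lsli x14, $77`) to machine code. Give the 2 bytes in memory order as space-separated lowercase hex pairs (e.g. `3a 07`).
4d 1e

L0: lsli op=0x1:4|rd=14:4|imm=77:8 ⇒ 0x1e4d ⇒ little 4d 1e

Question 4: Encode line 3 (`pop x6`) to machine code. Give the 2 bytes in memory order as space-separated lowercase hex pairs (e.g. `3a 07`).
00 56

3. pop fields op=0x5:4|rd=6:4|pad=0:8 → word 5600h → 00 56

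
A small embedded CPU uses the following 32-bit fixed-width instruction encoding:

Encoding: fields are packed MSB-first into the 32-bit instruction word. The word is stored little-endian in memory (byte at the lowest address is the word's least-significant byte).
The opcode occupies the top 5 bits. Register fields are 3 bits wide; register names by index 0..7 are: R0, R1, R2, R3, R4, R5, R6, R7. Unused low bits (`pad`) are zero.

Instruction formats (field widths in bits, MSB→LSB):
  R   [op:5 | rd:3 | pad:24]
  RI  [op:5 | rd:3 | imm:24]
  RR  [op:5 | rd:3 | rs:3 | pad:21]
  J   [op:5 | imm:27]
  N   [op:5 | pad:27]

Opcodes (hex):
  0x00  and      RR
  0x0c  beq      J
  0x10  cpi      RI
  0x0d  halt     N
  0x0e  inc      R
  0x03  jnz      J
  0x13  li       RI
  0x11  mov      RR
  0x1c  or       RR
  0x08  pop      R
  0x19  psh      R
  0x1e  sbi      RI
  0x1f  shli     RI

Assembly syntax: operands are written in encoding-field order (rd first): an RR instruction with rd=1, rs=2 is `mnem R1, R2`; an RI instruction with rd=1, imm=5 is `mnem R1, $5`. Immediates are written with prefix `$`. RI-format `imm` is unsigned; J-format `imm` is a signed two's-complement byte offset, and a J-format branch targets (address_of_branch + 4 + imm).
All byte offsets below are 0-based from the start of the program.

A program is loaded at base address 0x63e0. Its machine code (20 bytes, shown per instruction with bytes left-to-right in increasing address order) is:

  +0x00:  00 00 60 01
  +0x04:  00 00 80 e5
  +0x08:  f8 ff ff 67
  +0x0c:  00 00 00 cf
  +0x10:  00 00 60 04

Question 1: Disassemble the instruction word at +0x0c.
psh R7

+0x0c: 00 00 00 cf ⇒ word 0xcf000000 (little)
  opcode bits[31:27]=0x19: psh/R
  rd@[26:24]=0x7 ⇒ R7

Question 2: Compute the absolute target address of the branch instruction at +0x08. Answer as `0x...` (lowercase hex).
0x63e4

off 0x08: read f8 ff ff 67 as little → 0x67fffff8
  op=0x67fffff8>>27=0xc ⇒ beq (J)
  imm: (w>>0)&0x7ffffff=0x7fffff8 (s27→-8) → $-8
  target = base 0x63e0 + off 0x08 + 4 + imm -8 = 0x63e4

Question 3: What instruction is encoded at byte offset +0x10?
and R4, R3

off 0x10: read 00 00 60 04 as little → 0x04600000
  top 5b → 0x0 → and [RR]
  [26:24] rd=4 = R4
  [23:21] rs=3 = R3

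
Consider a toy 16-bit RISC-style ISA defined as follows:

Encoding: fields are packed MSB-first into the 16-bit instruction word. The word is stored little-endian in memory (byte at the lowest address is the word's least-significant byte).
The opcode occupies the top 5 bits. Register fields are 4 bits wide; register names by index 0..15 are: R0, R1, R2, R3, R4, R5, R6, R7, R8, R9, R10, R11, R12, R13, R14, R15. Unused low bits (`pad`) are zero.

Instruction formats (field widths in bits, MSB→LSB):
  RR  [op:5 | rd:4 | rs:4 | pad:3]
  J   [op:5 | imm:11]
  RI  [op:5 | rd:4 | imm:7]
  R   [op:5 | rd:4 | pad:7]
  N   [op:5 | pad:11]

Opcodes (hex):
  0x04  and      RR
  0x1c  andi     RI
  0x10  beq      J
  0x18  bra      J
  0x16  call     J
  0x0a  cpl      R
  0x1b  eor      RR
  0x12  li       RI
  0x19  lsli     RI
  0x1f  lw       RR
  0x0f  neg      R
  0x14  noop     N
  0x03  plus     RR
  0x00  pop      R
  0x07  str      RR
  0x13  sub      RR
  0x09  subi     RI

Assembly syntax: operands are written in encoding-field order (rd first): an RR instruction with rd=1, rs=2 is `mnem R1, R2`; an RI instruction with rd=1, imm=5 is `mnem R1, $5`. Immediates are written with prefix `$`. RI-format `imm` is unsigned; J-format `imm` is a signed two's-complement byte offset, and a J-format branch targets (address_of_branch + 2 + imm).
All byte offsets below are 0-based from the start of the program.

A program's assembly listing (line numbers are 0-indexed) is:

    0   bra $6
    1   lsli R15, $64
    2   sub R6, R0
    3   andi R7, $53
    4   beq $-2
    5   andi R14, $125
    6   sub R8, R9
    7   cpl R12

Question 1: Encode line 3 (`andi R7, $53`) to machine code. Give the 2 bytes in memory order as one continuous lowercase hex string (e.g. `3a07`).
L3: andi op=0x1c:5|rd=7:4|imm=53:7 ⇒ 0xe3b5 ⇒ little b5 e3

b5e3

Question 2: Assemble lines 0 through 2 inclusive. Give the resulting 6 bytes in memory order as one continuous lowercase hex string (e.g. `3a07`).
L0: bra op=0x18:5|imm=6:11 ⇒ 0xc006 ⇒ little 06 c0
L1: lsli op=0x19:5|rd=15:4|imm=64:7 ⇒ 0xcfc0 ⇒ little c0 cf
L2: sub op=0x13:5|rd=6:4|rs=0:4|pad=0:3 ⇒ 0x9b00 ⇒ little 00 9b

06c0c0cf009b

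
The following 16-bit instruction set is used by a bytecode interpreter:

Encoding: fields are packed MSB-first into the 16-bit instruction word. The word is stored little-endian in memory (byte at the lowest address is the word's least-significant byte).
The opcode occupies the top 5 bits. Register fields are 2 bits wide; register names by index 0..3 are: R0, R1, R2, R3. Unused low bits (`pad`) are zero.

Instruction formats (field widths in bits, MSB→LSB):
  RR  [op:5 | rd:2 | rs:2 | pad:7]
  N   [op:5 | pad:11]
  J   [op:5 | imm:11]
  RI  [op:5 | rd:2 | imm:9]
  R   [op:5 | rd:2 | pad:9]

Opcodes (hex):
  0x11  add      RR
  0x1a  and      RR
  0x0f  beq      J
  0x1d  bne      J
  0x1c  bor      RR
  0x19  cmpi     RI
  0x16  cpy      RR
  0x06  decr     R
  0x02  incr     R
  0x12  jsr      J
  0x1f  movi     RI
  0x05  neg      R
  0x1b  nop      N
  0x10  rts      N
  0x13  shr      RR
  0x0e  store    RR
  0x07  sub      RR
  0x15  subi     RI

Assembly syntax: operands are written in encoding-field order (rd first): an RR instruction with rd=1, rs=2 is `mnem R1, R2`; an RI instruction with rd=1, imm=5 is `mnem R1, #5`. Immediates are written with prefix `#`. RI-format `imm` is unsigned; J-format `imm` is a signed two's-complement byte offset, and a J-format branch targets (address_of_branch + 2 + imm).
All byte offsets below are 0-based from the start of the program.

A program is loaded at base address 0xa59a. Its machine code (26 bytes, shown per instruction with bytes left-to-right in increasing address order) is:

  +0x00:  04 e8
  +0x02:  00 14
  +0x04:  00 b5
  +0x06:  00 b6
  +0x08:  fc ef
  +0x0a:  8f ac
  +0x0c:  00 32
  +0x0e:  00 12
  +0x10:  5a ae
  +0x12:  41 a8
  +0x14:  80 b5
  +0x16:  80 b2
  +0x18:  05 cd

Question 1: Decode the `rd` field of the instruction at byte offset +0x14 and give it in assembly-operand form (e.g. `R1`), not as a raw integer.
@+14  little-endian(80 b5) = 0xb580
  op=0xb580>>11=0x16 ⇒ cpy (RR)
  rd: (w>>9)&0x3=0x2 → R2
  rs: (w>>7)&0x3=0x3 → R3

R2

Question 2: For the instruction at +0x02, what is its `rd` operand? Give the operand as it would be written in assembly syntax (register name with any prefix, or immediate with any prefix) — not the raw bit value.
[02] 00 14 → 0x1400
  top 5b → 0x2 → incr [R]
  rd@[10:9]=0x2 ⇒ R2

R2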